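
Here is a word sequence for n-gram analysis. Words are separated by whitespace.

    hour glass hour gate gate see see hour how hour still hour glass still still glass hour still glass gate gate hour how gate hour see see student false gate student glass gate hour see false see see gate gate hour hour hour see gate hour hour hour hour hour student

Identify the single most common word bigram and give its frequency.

"hour hour", 6 times

Bigram frequencies (highest first):
  hour hour: 6
  gate hour: 5
  gate gate: 3
  see see: 3
  hour see: 3
  hour glass: 2
  … (22 more, each ≤ 2)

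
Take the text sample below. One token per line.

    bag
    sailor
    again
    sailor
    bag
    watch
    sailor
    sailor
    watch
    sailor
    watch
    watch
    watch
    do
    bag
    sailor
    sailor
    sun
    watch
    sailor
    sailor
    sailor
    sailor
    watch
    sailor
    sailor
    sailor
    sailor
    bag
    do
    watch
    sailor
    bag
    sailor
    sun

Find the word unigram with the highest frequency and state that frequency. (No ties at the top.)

Unigram frequencies (highest first):
  sailor: 17
  watch: 8
  bag: 5
  do: 2
  sun: 2
  again: 1

"sailor", 17 times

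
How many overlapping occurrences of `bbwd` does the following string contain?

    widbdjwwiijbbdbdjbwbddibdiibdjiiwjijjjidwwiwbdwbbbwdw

Sliding a length-4 window over the 53 characters (50 positions):
  position 49–52: bbwd

1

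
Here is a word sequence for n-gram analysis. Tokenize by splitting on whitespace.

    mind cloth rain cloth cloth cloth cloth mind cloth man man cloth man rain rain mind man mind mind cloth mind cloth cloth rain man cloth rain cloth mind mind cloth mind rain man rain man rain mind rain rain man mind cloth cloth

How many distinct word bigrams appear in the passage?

16

44 tokens → 43 bigram windows in total.
Repeated bigrams (each contributes count−1 duplicates):
  mind cloth: 6
  cloth cloth: 5
  cloth mind: 4
  rain man: 4
  cloth rain: 3
  man rain: 3
  cloth man: 2
  man cloth: 2
  … (6 more repeated)
27 duplicate windows → 43 − 27 = 16 distinct.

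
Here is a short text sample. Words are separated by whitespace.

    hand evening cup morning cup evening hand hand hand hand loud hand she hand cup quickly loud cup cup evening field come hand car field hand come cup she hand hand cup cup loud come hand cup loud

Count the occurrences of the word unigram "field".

Scanning the 38 tokens for "field":
  position 21: field
  position 25: field

2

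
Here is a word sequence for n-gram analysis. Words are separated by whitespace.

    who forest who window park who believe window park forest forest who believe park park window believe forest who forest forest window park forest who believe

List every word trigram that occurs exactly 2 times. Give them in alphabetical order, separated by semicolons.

forest who believe; window park forest

Trigram counts meeting the condition (exactly 2 times):
  forest who believe: 2
  window park forest: 2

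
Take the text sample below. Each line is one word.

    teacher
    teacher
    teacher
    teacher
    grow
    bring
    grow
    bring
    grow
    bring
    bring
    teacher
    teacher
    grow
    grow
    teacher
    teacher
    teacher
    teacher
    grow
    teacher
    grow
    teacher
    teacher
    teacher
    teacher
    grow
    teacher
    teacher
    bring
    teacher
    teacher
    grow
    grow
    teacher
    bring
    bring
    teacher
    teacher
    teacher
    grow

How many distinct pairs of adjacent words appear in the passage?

9

41 tokens → 40 bigram windows in total.
Repeated bigrams (each contributes count−1 duplicates):
  teacher teacher: 14
  teacher grow: 7
  grow teacher: 5
  bring teacher: 3
  grow bring: 3
  bring bring: 2
  bring grow: 2
  grow grow: 2
  … (1 more repeated)
31 duplicate windows → 40 − 31 = 9 distinct.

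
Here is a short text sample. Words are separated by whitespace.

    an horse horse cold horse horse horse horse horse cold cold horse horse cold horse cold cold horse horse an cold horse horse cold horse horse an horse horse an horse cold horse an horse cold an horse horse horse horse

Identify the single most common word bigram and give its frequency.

"horse horse", 13 times

Bigram frequencies (highest first):
  horse horse: 13
  horse cold: 7
  cold horse: 7
  an horse: 5
  horse an: 4
  cold cold: 2
  … (2 more, each ≤ 1)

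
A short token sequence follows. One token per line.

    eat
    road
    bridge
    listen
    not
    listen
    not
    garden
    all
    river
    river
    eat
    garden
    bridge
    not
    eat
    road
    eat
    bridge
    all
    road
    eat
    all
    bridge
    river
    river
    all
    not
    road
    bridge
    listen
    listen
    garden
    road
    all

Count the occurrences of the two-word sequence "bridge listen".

2

Scanning the 34 overlapping bigram windows for "bridge listen":
  position 3–4: bridge listen
  position 30–31: bridge listen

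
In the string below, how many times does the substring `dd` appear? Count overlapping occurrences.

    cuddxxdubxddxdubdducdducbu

4

Sliding a length-2 window over the 26 characters (25 positions):
  position 3–4: dd
  position 11–12: dd
  position 17–18: dd
  position 21–22: dd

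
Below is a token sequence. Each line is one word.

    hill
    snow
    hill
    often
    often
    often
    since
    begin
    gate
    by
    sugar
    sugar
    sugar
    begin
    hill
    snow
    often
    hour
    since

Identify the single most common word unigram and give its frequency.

Unigram frequencies (highest first):
  often: 4
  hill: 3
  sugar: 3
  snow: 2
  since: 2
  begin: 2
  … (3 more, each ≤ 1)

"often", 4 times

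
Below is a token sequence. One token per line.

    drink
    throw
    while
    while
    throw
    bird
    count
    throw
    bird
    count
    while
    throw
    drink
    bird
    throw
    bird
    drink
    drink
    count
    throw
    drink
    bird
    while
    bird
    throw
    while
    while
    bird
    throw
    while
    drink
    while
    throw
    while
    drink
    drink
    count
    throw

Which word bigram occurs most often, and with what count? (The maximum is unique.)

Bigram frequencies (highest first):
  throw while: 4
  while throw: 3
  throw bird: 3
  count throw: 3
  bird throw: 3
  while while: 2
  … (12 more, each ≤ 2)

"throw while", 4 times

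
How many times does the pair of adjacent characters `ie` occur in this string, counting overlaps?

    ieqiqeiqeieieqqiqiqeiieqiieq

5

Sliding a length-2 window over the 28 characters (27 positions):
  position 1–2: ie
  position 10–11: ie
  position 12–13: ie
  position 22–23: ie
  position 26–27: ie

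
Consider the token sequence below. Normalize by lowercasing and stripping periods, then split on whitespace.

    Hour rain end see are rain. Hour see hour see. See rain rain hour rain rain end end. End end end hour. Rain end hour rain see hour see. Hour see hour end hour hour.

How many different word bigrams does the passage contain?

35 tokens → 34 bigram windows in total.
Repeated bigrams (each contributes count−1 duplicates):
  end end: 4
  hour rain: 4
  hour see: 4
  see hour: 4
  end hour: 3
  rain end: 3
  rain hour: 2
  rain rain: 2
18 duplicate windows → 34 − 18 = 16 distinct.

16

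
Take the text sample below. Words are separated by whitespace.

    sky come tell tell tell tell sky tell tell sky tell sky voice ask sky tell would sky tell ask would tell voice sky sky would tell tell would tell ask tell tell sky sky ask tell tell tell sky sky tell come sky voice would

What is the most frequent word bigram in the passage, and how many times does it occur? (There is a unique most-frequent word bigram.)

"tell tell", 8 times

Bigram frequencies (highest first):
  tell tell: 8
  tell sky: 5
  sky tell: 5
  would tell: 3
  sky sky: 3
  sky voice: 2
  … (16 more, each ≤ 2)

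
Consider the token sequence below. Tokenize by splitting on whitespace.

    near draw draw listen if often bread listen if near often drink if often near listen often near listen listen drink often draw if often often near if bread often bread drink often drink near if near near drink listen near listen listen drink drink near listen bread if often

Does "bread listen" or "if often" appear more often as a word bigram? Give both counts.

"if often" (4 vs 1)

"bread listen": 1 occurrence
"if often": 4 occurrences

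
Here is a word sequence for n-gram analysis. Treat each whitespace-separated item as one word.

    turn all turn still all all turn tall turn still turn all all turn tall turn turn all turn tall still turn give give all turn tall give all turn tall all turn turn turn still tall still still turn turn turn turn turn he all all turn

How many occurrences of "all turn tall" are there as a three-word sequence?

Scanning the 46 overlapping trigram windows for "all turn tall":
  position 6–8: all turn tall
  position 13–15: all turn tall
  position 18–20: all turn tall
  position 25–27: all turn tall
  position 29–31: all turn tall

5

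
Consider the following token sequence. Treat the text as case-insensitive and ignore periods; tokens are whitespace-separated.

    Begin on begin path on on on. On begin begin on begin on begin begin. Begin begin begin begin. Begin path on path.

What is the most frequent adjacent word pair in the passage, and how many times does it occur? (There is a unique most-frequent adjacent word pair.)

Bigram frequencies (highest first):
  begin begin: 7
  on begin: 4
  begin on: 3
  on on: 3
  begin path: 2
  path on: 2
  … (1 more, each ≤ 1)

"begin begin", 7 times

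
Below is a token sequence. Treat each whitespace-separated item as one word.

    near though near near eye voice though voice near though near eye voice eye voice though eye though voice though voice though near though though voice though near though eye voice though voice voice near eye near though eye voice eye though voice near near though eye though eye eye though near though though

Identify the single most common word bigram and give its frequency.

Bigram frequencies (highest first):
  near though: 7
  voice though: 6
  though voice: 6
  though near: 5
  eye voice: 5
  though eye: 5
  … (9 more, each ≤ 4)

"near though", 7 times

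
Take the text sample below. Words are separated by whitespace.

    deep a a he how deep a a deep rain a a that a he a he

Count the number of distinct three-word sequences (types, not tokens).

17 tokens → 15 trigram windows in total.
Repeated trigrams (each contributes count−1 duplicates):
  deep a a: 2
1 duplicate windows → 15 − 1 = 14 distinct.

14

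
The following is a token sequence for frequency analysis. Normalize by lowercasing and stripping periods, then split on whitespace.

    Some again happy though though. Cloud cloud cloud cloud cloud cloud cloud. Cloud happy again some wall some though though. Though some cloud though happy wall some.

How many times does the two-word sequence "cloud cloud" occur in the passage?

Scanning the 26 overlapping bigram windows for "cloud cloud":
  position 6–7: cloud cloud
  position 7–8: cloud cloud
  position 8–9: cloud cloud
  position 9–10: cloud cloud
  position 10–11: cloud cloud
  position 11–12: cloud cloud
  position 12–13: cloud cloud

7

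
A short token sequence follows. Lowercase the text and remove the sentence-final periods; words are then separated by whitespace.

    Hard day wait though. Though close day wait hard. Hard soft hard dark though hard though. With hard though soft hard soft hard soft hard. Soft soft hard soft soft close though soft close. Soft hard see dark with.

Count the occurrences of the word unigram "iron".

Scanning the 39 tokens for "iron":
  (none found)

0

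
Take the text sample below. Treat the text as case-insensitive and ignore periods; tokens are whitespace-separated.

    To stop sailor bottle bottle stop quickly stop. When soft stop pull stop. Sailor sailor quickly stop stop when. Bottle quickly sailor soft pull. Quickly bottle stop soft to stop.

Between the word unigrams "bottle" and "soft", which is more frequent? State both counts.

"bottle": 4 occurrences
"soft": 3 occurrences

"bottle" (4 vs 3)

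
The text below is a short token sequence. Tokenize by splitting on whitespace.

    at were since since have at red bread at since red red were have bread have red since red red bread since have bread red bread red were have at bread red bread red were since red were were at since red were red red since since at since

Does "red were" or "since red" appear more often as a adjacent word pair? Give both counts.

"red were" (5 vs 4)

"red were": 5 occurrences
"since red": 4 occurrences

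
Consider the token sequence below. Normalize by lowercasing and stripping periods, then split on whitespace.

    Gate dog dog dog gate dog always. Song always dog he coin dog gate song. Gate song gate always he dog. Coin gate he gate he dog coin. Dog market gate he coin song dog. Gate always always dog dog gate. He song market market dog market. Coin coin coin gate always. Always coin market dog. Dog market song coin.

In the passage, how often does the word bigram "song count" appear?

0

Scanning the 59 overlapping bigram windows for "song count":
  (none found)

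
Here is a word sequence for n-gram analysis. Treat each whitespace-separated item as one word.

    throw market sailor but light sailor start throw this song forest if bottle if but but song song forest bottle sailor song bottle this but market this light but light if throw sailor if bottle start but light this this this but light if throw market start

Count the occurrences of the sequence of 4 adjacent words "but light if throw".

2

Scanning the 44 overlapping 4-gram windows for "but light if throw":
  position 29–32: but light if throw
  position 42–45: but light if throw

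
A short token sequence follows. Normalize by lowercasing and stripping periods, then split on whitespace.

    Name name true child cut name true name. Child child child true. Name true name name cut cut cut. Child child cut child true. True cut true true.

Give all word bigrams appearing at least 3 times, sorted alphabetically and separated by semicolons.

child child; name true; true name

Bigram counts meeting the condition (at least 3 times):
  child child: 3
  name true: 3
  true name: 3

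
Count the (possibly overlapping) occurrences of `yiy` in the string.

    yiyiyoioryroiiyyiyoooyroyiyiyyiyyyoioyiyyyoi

Sliding a length-3 window over the 44 characters (42 positions):
  position 1–3: yiy
  position 3–5: yiy
  position 16–18: yiy
  position 25–27: yiy
  position 27–29: yiy
  position 30–32: yiy
  position 38–40: yiy

7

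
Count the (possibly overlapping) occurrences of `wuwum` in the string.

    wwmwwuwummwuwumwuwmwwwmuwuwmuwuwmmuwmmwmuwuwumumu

Sliding a length-5 window over the 49 characters (45 positions):
  position 5–9: wuwum
  position 11–15: wuwum
  position 42–46: wuwum

3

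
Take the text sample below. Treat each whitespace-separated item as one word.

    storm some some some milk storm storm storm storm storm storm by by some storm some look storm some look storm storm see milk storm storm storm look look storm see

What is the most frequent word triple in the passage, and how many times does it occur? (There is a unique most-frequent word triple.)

"storm storm storm", 5 times

Trigram frequencies (highest first):
  storm storm storm: 5
  milk storm storm: 2
  storm some look: 2
  some look storm: 2
  storm some some: 1
  some some some: 1
  … (16 more, each ≤ 1)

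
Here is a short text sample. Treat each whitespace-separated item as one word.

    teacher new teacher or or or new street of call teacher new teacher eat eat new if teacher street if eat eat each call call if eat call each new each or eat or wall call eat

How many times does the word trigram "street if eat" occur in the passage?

Scanning the 35 overlapping trigram windows for "street if eat":
  position 19–21: street if eat

1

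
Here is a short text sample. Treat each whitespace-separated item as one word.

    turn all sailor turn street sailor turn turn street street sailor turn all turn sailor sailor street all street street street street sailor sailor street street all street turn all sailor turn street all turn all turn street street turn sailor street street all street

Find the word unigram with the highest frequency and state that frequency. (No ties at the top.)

Unigram frequencies (highest first):
  street: 17
  turn: 11
  sailor: 9
  all: 8

"street", 17 times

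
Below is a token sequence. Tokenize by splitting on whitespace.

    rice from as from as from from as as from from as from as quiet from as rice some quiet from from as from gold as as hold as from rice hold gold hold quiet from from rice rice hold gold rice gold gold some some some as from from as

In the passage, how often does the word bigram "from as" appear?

8

Scanning the 50 overlapping bigram windows for "from as":
  position 2–3: from as
  position 4–5: from as
  position 7–8: from as
  position 11–12: from as
  position 13–14: from as
  position 16–17: from as
  position 22–23: from as
  position 50–51: from as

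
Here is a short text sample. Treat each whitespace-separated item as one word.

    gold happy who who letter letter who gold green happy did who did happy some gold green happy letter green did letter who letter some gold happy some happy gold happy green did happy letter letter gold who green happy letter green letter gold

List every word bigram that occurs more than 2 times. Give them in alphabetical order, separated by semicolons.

gold happy; green happy; happy letter

Bigram counts meeting the condition (more than 2 times):
  gold happy: 3
  green happy: 3
  happy letter: 3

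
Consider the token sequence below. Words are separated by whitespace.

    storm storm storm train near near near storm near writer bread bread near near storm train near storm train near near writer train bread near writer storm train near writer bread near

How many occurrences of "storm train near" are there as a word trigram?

Scanning the 30 overlapping trigram windows for "storm train near":
  position 3–5: storm train near
  position 15–17: storm train near
  position 18–20: storm train near
  position 27–29: storm train near

4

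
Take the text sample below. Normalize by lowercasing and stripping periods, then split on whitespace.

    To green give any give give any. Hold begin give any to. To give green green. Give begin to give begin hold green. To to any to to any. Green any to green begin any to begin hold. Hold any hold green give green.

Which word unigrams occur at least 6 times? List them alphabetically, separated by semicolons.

Unigram counts meeting the condition (at least 6 times):
  any: 8
  give: 8
  green: 8
  to: 10

any; give; green; to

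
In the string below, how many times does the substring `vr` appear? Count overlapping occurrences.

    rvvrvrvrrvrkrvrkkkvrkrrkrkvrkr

Sliding a length-2 window over the 30 characters (29 positions):
  position 3–4: vr
  position 5–6: vr
  position 7–8: vr
  position 10–11: vr
  position 14–15: vr
  position 19–20: vr
  position 27–28: vr

7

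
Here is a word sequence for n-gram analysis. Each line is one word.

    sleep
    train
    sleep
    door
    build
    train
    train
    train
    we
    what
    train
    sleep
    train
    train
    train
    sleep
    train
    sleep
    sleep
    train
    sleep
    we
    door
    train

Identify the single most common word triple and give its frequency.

"sleep train sleep", 3 times

Trigram frequencies (highest first):
  sleep train sleep: 3
  train train train: 2
  train sleep train: 2
  train sleep door: 1
  sleep door build: 1
  door build train: 1
  … (12 more, each ≤ 1)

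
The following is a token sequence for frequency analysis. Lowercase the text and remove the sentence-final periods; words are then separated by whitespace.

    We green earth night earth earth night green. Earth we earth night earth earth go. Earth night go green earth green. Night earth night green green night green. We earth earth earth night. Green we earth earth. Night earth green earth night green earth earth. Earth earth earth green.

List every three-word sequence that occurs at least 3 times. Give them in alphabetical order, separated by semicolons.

earth earth earth; earth earth night; earth night earth; earth night green

Trigram counts meeting the condition (at least 3 times):
  earth earth earth: 4
  earth earth night: 3
  earth night earth: 3
  earth night green: 4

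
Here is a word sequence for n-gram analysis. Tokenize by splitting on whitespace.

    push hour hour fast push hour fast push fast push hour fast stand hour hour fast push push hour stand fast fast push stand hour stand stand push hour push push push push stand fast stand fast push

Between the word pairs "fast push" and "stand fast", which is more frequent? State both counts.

"fast push": 6 occurrences
"stand fast": 3 occurrences

"fast push" (6 vs 3)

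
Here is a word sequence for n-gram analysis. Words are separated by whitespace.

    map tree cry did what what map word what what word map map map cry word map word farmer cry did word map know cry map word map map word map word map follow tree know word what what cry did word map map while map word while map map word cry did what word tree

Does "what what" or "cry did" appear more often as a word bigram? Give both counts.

"cry did" (4 vs 3)

"what what": 3 occurrences
"cry did": 4 occurrences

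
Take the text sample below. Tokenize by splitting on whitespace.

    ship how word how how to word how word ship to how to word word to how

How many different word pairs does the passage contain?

11

17 tokens → 16 bigram windows in total.
Repeated bigrams (each contributes count−1 duplicates):
  how to: 2
  how word: 2
  to how: 2
  to word: 2
  word how: 2
5 duplicate windows → 16 − 5 = 11 distinct.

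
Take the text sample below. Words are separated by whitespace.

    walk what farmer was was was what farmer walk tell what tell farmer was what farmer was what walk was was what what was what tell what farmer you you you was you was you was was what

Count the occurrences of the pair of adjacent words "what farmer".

4

Scanning the 37 overlapping bigram windows for "what farmer":
  position 2–3: what farmer
  position 7–8: what farmer
  position 15–16: what farmer
  position 27–28: what farmer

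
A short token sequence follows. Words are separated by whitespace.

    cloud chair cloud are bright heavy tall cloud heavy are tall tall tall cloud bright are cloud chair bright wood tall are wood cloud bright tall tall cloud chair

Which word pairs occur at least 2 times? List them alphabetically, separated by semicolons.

cloud bright; cloud chair; tall cloud; tall tall

Bigram counts meeting the condition (at least 2 times):
  cloud bright: 2
  cloud chair: 3
  tall cloud: 3
  tall tall: 3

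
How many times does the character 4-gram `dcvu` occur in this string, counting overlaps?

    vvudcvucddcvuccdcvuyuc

3

Sliding a length-4 window over the 22 characters (19 positions):
  position 4–7: dcvu
  position 10–13: dcvu
  position 16–19: dcvu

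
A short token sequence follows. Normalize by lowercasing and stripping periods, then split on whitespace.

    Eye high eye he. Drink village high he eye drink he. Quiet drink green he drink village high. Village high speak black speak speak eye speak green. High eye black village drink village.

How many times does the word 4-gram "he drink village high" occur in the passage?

2

Scanning the 30 overlapping 4-gram windows for "he drink village high":
  position 4–7: he drink village high
  position 15–18: he drink village high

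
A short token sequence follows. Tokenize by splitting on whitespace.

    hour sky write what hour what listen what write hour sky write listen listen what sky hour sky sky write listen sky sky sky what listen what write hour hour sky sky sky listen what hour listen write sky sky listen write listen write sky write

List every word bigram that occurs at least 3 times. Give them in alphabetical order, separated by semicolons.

hour sky; listen what; listen write; sky sky; sky write; write listen

Bigram counts meeting the condition (at least 3 times):
  hour sky: 4
  listen what: 4
  listen write: 3
  sky sky: 6
  sky write: 4
  write listen: 3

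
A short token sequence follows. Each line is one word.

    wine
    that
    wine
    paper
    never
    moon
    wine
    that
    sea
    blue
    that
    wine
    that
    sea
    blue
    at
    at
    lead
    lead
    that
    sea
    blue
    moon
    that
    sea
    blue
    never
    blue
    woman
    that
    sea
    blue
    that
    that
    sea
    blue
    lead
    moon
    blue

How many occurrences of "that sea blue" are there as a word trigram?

Scanning the 37 overlapping trigram windows for "that sea blue":
  position 8–10: that sea blue
  position 13–15: that sea blue
  position 20–22: that sea blue
  position 24–26: that sea blue
  position 30–32: that sea blue
  position 34–36: that sea blue

6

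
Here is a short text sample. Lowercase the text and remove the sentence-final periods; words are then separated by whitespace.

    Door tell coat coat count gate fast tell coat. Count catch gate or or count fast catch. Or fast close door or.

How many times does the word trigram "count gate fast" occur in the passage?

1

Scanning the 20 overlapping trigram windows for "count gate fast":
  position 5–7: count gate fast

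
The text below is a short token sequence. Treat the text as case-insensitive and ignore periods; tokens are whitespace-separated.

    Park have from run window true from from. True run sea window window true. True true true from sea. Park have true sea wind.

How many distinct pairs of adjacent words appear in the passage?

24 tokens → 23 bigram windows in total.
Repeated bigrams (each contributes count−1 duplicates):
  true true: 3
  park have: 2
  true from: 2
  window true: 2
5 duplicate windows → 23 − 5 = 18 distinct.

18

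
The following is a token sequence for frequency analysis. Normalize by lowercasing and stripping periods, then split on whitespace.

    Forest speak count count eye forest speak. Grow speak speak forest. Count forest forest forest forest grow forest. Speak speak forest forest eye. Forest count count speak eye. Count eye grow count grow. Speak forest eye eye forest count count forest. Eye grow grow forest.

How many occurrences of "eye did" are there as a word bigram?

Scanning the 44 overlapping bigram windows for "eye did":
  (none found)

0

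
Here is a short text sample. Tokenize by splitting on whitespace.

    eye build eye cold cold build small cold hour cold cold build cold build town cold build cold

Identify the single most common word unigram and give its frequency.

"cold", 8 times

Unigram frequencies (highest first):
  cold: 8
  build: 5
  eye: 2
  small: 1
  hour: 1
  town: 1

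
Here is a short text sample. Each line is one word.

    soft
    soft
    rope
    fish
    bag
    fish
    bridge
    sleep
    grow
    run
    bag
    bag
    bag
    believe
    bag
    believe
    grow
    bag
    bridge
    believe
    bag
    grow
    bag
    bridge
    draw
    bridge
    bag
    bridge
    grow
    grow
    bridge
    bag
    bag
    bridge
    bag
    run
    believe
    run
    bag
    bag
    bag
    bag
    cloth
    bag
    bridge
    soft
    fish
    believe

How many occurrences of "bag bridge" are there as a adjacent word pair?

Scanning the 47 overlapping bigram windows for "bag bridge":
  position 18–19: bag bridge
  position 23–24: bag bridge
  position 27–28: bag bridge
  position 33–34: bag bridge
  position 44–45: bag bridge

5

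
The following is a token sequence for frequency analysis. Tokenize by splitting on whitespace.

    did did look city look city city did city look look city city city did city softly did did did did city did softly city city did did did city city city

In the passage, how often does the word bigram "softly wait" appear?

Scanning the 31 overlapping bigram windows for "softly wait":
  (none found)

0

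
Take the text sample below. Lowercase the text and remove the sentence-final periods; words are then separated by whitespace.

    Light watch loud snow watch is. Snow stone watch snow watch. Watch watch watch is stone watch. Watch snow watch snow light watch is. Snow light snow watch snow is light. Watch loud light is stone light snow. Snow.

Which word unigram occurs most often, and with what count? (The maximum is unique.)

Unigram frequencies (highest first):
  watch: 13
  snow: 10
  light: 6
  is: 5
  stone: 3
  loud: 2

"watch", 13 times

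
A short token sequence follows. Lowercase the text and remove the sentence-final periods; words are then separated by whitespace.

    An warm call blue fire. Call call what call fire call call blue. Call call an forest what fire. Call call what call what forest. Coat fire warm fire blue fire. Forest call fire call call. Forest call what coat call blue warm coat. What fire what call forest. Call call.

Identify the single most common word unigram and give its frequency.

Unigram frequencies (highest first):
  call: 19
  fire: 8
  what: 7
  forest: 5
  blue: 4
  warm: 3
  … (2 more, each ≤ 3)

"call", 19 times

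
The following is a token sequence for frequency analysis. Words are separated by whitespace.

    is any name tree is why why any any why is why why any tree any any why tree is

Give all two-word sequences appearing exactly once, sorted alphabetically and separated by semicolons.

Bigram counts meeting the condition (exactly once):
  any name: 1
  any tree: 1
  is any: 1
  name tree: 1
  tree any: 1
  why is: 1
  why tree: 1

any name; any tree; is any; name tree; tree any; why is; why tree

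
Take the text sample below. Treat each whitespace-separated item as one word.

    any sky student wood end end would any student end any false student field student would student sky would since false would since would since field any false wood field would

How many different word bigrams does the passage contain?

31 tokens → 30 bigram windows in total.
Repeated bigrams (each contributes count−1 duplicates):
  would since: 3
  any false: 2
3 duplicate windows → 30 − 3 = 27 distinct.

27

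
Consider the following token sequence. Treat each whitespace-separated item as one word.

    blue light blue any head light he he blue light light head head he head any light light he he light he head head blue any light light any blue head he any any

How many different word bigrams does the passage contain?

22

34 tokens → 33 bigram windows in total.
Repeated bigrams (each contributes count−1 duplicates):
  light he: 3
  light light: 3
  any light: 2
  blue any: 2
  blue light: 2
  he he: 2
  he head: 2
  head he: 2
  … (1 more repeated)
11 duplicate windows → 33 − 11 = 22 distinct.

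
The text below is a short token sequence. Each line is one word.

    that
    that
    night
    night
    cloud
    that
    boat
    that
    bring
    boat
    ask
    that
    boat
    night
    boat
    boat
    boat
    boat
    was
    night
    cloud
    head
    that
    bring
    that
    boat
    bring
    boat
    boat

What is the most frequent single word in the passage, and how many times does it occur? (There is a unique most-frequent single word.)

"boat", 10 times

Unigram frequencies (highest first):
  boat: 10
  that: 7
  night: 4
  bring: 3
  cloud: 2
  ask: 1
  … (2 more, each ≤ 1)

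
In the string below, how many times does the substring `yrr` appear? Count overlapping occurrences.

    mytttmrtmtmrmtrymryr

0

Sliding a length-3 window over the 20 characters (18 positions):
  (no match at any position)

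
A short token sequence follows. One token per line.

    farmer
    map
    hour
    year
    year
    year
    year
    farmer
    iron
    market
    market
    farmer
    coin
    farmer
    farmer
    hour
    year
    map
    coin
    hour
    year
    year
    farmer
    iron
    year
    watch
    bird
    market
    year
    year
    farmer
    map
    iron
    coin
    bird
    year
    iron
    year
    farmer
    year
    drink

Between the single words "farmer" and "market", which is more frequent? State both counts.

"farmer" (8 vs 3)

"farmer": 8 occurrences
"market": 3 occurrences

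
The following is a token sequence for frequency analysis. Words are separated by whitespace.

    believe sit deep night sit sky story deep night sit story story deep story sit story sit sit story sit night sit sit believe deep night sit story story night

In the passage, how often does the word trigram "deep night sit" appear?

Scanning the 28 overlapping trigram windows for "deep night sit":
  position 3–5: deep night sit
  position 8–10: deep night sit
  position 25–27: deep night sit

3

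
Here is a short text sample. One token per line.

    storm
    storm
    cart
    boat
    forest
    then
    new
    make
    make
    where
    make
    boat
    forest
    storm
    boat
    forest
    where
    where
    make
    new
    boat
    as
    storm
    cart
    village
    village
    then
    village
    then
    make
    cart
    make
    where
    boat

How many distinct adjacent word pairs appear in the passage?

34 tokens → 33 bigram windows in total.
Repeated bigrams (each contributes count−1 duplicates):
  boat forest: 3
  make where: 2
  storm cart: 2
  village then: 2
  where make: 2
6 duplicate windows → 33 − 6 = 27 distinct.

27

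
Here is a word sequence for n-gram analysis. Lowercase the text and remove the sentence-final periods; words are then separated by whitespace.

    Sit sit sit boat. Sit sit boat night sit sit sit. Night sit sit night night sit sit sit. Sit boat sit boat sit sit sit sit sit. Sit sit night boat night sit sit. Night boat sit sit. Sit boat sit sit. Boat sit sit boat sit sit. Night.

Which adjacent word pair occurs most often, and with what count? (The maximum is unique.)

"sit sit", 21 times

Bigram frequencies (highest first):
  sit sit: 21
  sit boat: 7
  boat sit: 7
  sit night: 5
  night sit: 4
  boat night: 2
  … (2 more, each ≤ 2)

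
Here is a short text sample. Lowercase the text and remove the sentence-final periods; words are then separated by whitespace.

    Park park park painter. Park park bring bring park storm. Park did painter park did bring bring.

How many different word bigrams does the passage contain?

17 tokens → 16 bigram windows in total.
Repeated bigrams (each contributes count−1 duplicates):
  park park: 3
  bring bring: 2
  painter park: 2
  park did: 2
5 duplicate windows → 16 − 5 = 11 distinct.

11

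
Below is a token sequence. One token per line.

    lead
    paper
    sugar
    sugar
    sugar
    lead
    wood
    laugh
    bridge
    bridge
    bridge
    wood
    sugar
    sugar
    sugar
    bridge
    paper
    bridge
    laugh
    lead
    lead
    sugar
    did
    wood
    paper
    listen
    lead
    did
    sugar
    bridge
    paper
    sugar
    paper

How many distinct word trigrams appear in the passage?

33 tokens → 31 trigram windows in total.
Repeated trigrams (each contributes count−1 duplicates):
  sugar bridge paper: 2
  sugar sugar sugar: 2
2 duplicate windows → 31 − 2 = 29 distinct.

29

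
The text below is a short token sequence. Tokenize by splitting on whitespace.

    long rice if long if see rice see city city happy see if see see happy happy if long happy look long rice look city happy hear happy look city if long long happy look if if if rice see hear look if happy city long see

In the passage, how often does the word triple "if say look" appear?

Scanning the 45 overlapping trigram windows for "if say look":
  (none found)

0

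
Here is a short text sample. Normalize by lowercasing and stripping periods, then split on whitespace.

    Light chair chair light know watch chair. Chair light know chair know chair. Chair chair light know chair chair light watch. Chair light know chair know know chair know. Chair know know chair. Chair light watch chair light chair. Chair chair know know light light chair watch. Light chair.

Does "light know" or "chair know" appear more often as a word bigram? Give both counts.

"light know": 4 occurrences
"chair know": 5 occurrences

"chair know" (5 vs 4)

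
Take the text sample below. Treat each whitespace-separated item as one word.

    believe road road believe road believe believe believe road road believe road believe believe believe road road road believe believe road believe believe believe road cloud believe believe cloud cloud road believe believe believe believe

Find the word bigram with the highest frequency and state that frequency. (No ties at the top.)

"believe believe", 11 times

Bigram frequencies (highest first):
  believe believe: 11
  believe road: 7
  road believe: 7
  road road: 4
  road cloud: 1
  cloud believe: 1
  … (3 more, each ≤ 1)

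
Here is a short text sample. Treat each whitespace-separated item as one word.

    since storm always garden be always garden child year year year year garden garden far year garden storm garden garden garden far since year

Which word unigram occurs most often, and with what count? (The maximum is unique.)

Unigram frequencies (highest first):
  garden: 8
  year: 6
  since: 2
  storm: 2
  always: 2
  far: 2
  … (2 more, each ≤ 1)

"garden", 8 times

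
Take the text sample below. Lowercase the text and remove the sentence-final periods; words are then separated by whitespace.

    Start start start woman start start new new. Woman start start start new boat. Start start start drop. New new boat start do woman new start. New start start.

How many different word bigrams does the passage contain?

29 tokens → 28 bigram windows in total.
Repeated bigrams (each contributes count−1 duplicates):
  start start: 8
  start new: 3
  boat start: 2
  new boat: 2
  new new: 2
  new start: 2
  woman start: 2
14 duplicate windows → 28 − 14 = 14 distinct.

14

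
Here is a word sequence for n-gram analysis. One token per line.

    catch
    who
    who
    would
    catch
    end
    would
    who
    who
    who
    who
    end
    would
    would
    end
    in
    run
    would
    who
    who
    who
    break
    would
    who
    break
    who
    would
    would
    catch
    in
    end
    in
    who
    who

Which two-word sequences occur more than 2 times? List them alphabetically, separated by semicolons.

Bigram counts meeting the condition (more than 2 times):
  who who: 7
  would who: 3

who who; would who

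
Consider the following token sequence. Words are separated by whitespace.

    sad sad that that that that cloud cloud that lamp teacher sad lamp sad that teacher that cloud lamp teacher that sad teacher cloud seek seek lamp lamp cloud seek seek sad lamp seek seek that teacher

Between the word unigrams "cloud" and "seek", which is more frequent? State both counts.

"seek" (6 vs 5)

"cloud": 5 occurrences
"seek": 6 occurrences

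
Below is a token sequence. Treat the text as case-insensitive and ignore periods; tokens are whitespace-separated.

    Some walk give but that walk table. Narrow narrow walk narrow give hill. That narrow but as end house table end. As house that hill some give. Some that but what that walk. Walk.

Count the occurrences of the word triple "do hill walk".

Scanning the 32 overlapping trigram windows for "do hill walk":
  (none found)

0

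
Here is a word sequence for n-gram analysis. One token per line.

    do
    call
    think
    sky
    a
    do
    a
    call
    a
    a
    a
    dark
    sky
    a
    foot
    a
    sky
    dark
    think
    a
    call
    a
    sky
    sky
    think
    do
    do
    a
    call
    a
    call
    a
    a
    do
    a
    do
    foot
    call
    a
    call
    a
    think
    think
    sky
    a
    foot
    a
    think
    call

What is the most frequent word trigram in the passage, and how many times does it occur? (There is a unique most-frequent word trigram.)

"a call a", 5 times

Trigram frequencies (highest first):
  a call a: 5
  think sky a: 2
  a do a: 2
  do a call: 2
  call a a: 2
  sky a foot: 2
  … (30 more, each ≤ 2)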